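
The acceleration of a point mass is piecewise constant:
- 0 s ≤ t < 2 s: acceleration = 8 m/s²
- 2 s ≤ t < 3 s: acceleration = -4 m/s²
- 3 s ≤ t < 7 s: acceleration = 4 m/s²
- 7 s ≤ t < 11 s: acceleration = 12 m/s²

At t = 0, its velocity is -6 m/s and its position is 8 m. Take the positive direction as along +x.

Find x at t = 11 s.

On each constant-a segment, Δv = aΔt and Δx = v₀Δt + ½aΔt²; chain segment to segment.
0–2 s: v starts -6 m/s; Δx = -6·2 + ½·8·2² = 4 m; v ends 10 m/s.
2–3 s: v starts 10 m/s; Δx = 10·1 + ½·-4·1² = 8 m; v ends 6 m/s.
3–7 s: v starts 6 m/s; Δx = 6·4 + ½·4·4² = 56 m; v ends 22 m/s.
7–11 s: v starts 22 m/s; Δx = 22·4 + ½·12·4² = 184 m; v ends 70 m/s.
x(11) = 8 + Σ Δx = 260 m.

260 m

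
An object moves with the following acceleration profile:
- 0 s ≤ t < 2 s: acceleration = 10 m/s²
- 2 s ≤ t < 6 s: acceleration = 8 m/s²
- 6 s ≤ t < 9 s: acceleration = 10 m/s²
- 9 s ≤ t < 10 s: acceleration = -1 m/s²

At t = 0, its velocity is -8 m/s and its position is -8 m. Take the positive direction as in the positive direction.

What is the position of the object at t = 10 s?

358.5 m

On each constant-a segment, Δv = aΔt and Δx = v₀Δt + ½aΔt²; chain segment to segment.
0–2 s: v starts -8 m/s; Δx = -8·2 + ½·10·2² = 4 m; v ends 12 m/s.
2–6 s: v starts 12 m/s; Δx = 12·4 + ½·8·4² = 112 m; v ends 44 m/s.
6–9 s: v starts 44 m/s; Δx = 44·3 + ½·10·3² = 177 m; v ends 74 m/s.
9–10 s: v starts 74 m/s; Δx = 74·1 + ½·-1·1² = 73.5 m; v ends 73 m/s.
x(10) = -8 + Σ Δx = 358.5 m.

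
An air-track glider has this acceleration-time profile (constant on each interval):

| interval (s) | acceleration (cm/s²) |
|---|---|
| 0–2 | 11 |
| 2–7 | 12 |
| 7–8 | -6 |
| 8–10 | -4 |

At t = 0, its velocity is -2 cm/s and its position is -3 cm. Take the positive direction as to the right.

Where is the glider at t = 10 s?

On each constant-a segment, Δv = aΔt and Δx = v₀Δt + ½aΔt²; chain segment to segment.
0–2 s: v starts -2 cm/s; Δx = -2·2 + ½·11·2² = 18 cm; v ends 20 cm/s.
2–7 s: v starts 20 cm/s; Δx = 20·5 + ½·12·5² = 250 cm; v ends 80 cm/s.
7–8 s: v starts 80 cm/s; Δx = 80·1 + ½·-6·1² = 77 cm; v ends 74 cm/s.
8–10 s: v starts 74 cm/s; Δx = 74·2 + ½·-4·2² = 140 cm; v ends 66 cm/s.
x(10) = -3 + Σ Δx = 482 cm.

482 cm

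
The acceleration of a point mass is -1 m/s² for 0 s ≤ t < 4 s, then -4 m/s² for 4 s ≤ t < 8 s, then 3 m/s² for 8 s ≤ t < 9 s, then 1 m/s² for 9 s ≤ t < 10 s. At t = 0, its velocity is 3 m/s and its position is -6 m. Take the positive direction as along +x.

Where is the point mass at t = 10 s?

-67 m

On each constant-a segment, Δv = aΔt and Δx = v₀Δt + ½aΔt²; chain segment to segment.
0–4 s: v starts 3 m/s; Δx = 3·4 + ½·-1·4² = 4 m; v ends -1 m/s.
4–8 s: v starts -1 m/s; Δx = -1·4 + ½·-4·4² = -36 m; v ends -17 m/s.
8–9 s: v starts -17 m/s; Δx = -17·1 + ½·3·1² = -15.5 m; v ends -14 m/s.
9–10 s: v starts -14 m/s; Δx = -14·1 + ½·1·1² = -13.5 m; v ends -13 m/s.
x(10) = -6 + Σ Δx = -67 m.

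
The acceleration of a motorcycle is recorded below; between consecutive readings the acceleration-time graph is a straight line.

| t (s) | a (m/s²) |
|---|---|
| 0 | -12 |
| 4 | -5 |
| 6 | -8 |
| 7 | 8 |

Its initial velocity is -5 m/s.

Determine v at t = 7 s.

-52 m/s

Δv equals the area under the a-t graph; then v = v₀ + Δv.
0–4 s: ½(-12 + -5)(4) = -34 m/s
4–6 s: ½(-5 + -8)(2) = -13 m/s
6–7 s: ½(-8 + 8)(1) = 0 m/s
Δv = -47 m/s, so v(7) = -5 + (-47) = -52 m/s.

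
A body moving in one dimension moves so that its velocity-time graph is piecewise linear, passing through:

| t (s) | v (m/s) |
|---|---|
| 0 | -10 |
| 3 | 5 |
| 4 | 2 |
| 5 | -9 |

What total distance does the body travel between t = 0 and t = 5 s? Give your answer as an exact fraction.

437/22 m

Distance (not displacement) is the total path length: add the absolute areas under v-t.
0–3 s: v = 0 at t = 2 s; triangle areas 10 + 2.5 = 12.5 m
3–4 s: |½(5 + 2)(1)| = 3.5 m
4–5 s: v = 0 at t = 46/11 s; triangle areas 2/11 + 81/22 = 85/22 m
Total distance = 437/22 m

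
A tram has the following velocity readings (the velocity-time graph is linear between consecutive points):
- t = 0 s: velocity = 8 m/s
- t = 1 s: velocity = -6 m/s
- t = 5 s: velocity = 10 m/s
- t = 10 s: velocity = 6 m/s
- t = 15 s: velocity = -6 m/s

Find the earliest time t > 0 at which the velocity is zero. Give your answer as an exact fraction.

t = 4/7 s

v changes sign on 0–1 s (from 8 to -6); the graph is linear there, so v = 0 at t = 0 + (-8)·(1 − 0)/(-6 − 8) = 4/7 s.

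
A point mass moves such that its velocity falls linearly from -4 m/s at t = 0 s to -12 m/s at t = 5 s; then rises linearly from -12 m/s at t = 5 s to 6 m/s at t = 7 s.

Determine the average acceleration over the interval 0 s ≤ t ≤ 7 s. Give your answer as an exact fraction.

10/7 m/s²

Average acceleration = Δv/Δt = (6 − -4)/(7 − 0) = 10/7 m/s².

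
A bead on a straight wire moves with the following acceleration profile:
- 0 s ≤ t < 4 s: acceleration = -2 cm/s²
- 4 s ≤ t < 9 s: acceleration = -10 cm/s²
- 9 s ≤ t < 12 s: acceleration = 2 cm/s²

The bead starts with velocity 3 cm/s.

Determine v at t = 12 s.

-49 cm/s

Δv equals the area under the a-t graph; then v = v₀ + Δv.
0–4 s: -2 × 4 = -8 cm/s
4–9 s: -10 × 5 = -50 cm/s
9–12 s: 2 × 3 = 6 cm/s
Δv = -52 cm/s, so v(12) = 3 + (-52) = -49 cm/s.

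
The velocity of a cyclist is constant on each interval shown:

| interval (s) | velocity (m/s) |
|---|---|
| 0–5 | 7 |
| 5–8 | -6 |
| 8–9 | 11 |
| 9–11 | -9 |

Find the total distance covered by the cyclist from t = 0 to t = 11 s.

Total distance travelled is ∫|v| dt — sum the magnitudes of each area piece.
0–5 s: |7| × 5 = 35 m
5–8 s: |-6| × 3 = 18 m
8–9 s: |11| × 1 = 11 m
9–11 s: |-9| × 2 = 18 m
Total distance = 82 m

82 m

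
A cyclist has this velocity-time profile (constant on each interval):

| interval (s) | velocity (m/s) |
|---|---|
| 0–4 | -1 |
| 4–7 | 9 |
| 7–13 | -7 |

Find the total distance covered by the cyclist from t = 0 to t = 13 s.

Total distance travelled is ∫|v| dt — sum the magnitudes of each area piece.
0–4 s: |-1| × 4 = 4 m
4–7 s: |9| × 3 = 27 m
7–13 s: |-7| × 6 = 42 m
Total distance = 73 m

73 m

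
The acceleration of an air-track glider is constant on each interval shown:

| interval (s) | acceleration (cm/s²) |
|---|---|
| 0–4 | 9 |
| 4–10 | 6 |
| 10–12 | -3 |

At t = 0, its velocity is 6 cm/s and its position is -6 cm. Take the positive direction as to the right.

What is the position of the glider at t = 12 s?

On each constant-a segment, Δv = aΔt and Δx = v₀Δt + ½aΔt²; chain segment to segment.
0–4 s: v starts 6 cm/s; Δx = 6·4 + ½·9·4² = 96 cm; v ends 42 cm/s.
4–10 s: v starts 42 cm/s; Δx = 42·6 + ½·6·6² = 360 cm; v ends 78 cm/s.
10–12 s: v starts 78 cm/s; Δx = 78·2 + ½·-3·2² = 150 cm; v ends 72 cm/s.
x(12) = -6 + Σ Δx = 600 cm.

600 cm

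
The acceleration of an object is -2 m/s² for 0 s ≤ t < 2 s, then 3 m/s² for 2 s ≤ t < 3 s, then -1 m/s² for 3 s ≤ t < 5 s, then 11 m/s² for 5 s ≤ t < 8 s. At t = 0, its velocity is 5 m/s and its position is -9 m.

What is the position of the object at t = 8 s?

On each constant-a segment, Δv = aΔt and Δx = v₀Δt + ½aΔt²; chain segment to segment.
0–2 s: v starts 5 m/s; Δx = 5·2 + ½·-2·2² = 6 m; v ends 1 m/s.
2–3 s: v starts 1 m/s; Δx = 1·1 + ½·3·1² = 2.5 m; v ends 4 m/s.
3–5 s: v starts 4 m/s; Δx = 4·2 + ½·-1·2² = 6 m; v ends 2 m/s.
5–8 s: v starts 2 m/s; Δx = 2·3 + ½·11·3² = 55.5 m; v ends 35 m/s.
x(8) = -9 + Σ Δx = 61 m.

61 m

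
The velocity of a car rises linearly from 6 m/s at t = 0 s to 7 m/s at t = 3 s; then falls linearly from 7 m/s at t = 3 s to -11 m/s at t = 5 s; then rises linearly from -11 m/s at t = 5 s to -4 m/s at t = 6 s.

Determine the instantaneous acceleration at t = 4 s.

-9 m/s²

Acceleration is the slope of the v-t graph on 3–5 s: (-11 − 7)/(5 − 3) = -9 m/s².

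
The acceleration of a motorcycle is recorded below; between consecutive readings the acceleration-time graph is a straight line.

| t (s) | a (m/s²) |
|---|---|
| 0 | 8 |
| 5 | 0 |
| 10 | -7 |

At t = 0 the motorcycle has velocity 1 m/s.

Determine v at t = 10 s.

3.5 m/s

Δv equals the area under the a-t graph; then v = v₀ + Δv.
0–5 s: ½(8 + 0)(5) = 20 m/s
5–10 s: ½(0 + -7)(5) = -17.5 m/s
Δv = 2.5 m/s, so v(10) = 1 + (2.5) = 3.5 m/s.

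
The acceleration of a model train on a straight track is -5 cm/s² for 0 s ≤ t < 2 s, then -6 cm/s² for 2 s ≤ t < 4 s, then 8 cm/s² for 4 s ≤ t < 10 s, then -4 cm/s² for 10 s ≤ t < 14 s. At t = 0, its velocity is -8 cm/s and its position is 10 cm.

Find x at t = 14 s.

-60 cm

On each constant-a segment, Δv = aΔt and Δx = v₀Δt + ½aΔt²; chain segment to segment.
0–2 s: v starts -8 cm/s; Δx = -8·2 + ½·-5·2² = -26 cm; v ends -18 cm/s.
2–4 s: v starts -18 cm/s; Δx = -18·2 + ½·-6·2² = -48 cm; v ends -30 cm/s.
4–10 s: v starts -30 cm/s; Δx = -30·6 + ½·8·6² = -36 cm; v ends 18 cm/s.
10–14 s: v starts 18 cm/s; Δx = 18·4 + ½·-4·4² = 40 cm; v ends 2 cm/s.
x(14) = 10 + Σ Δx = -60 cm.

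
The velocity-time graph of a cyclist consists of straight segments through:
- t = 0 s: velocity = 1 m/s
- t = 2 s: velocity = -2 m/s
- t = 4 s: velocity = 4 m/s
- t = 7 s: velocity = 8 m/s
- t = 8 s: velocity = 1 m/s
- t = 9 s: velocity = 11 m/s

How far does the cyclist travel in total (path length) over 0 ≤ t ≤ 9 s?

Distance (not displacement) is the total path length: add the absolute areas under v-t.
0–2 s: v = 0 at t = 2/3 s; triangle areas 1/3 + 4/3 = 5/3 m
2–4 s: v = 0 at t = 8/3 s; triangle areas 2/3 + 8/3 = 10/3 m
4–7 s: |½(4 + 8)(3)| = 18 m
7–8 s: |½(8 + 1)(1)| = 4.5 m
8–9 s: |½(1 + 11)(1)| = 6 m
Total distance = 33.5 m

33.5 m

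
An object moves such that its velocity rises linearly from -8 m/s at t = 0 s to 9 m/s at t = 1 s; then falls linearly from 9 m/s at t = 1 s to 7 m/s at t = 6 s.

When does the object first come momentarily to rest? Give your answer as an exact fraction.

v changes sign on 0–1 s (from -8 to 9); the graph is linear there, so v = 0 at t = 0 + (8)·(1 − 0)/(9 − -8) = 8/17 s.

t = 8/17 s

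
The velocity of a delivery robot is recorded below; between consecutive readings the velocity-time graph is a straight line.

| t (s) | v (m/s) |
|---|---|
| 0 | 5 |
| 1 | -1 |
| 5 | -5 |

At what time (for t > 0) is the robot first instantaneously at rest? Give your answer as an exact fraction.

v changes sign on 0–1 s (from 5 to -1); the graph is linear there, so v = 0 at t = 0 + (-5)·(1 − 0)/(-1 − 5) = 5/6 s.

t = 5/6 s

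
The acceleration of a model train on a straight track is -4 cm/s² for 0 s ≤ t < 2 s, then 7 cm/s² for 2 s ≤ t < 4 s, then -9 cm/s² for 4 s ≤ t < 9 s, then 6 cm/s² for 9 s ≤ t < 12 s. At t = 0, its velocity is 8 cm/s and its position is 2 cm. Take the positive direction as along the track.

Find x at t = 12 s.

-84.5 cm

On each constant-a segment, Δv = aΔt and Δx = v₀Δt + ½aΔt²; chain segment to segment.
0–2 s: v starts 8 cm/s; Δx = 8·2 + ½·-4·2² = 8 cm; v ends 0 cm/s.
2–4 s: v starts 0 cm/s; Δx = 0·2 + ½·7·2² = 14 cm; v ends 14 cm/s.
4–9 s: v starts 14 cm/s; Δx = 14·5 + ½·-9·5² = -42.5 cm; v ends -31 cm/s.
9–12 s: v starts -31 cm/s; Δx = -31·3 + ½·6·3² = -66 cm; v ends -13 cm/s.
x(12) = 2 + Σ Δx = -84.5 cm.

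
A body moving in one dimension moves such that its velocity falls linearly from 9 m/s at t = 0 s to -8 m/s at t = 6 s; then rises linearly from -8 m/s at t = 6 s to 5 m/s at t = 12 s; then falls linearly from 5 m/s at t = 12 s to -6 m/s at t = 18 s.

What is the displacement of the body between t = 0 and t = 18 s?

-9 m

Net displacement equals the area under the velocity-time graph (areas below the axis count negative).
0–6 s: ½(9 + -8)(6) = 3 m
6–12 s: ½(-8 + 5)(6) = -9 m
12–18 s: ½(5 + -6)(6) = -3 m
Net displacement = -9 m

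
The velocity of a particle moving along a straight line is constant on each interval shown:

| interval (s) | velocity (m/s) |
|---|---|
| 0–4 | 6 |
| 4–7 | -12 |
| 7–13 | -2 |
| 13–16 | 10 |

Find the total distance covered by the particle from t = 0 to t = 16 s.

Distance (not displacement) is the total path length: add the absolute areas under v-t.
0–4 s: |6| × 4 = 24 m
4–7 s: |-12| × 3 = 36 m
7–13 s: |-2| × 6 = 12 m
13–16 s: |10| × 3 = 30 m
Total distance = 102 m

102 m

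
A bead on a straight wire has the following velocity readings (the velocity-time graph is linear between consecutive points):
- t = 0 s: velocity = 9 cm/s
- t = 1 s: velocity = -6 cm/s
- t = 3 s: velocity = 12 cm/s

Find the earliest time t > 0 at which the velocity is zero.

t = 0.6 s

v changes sign on 0–1 s (from 9 to -6); the graph is linear there, so v = 0 at t = 0 + (-9)·(1 − 0)/(-6 − 9) = 0.6 s.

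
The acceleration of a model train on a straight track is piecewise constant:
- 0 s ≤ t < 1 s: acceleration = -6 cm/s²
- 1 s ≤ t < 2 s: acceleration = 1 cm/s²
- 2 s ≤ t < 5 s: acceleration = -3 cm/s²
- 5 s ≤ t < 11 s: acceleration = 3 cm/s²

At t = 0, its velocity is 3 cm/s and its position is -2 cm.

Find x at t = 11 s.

On each constant-a segment, Δv = aΔt and Δx = v₀Δt + ½aΔt²; chain segment to segment.
0–1 s: v starts 3 cm/s; Δx = 3·1 + ½·-6·1² = 0 cm; v ends -3 cm/s.
1–2 s: v starts -3 cm/s; Δx = -3·1 + ½·1·1² = -2.5 cm; v ends -2 cm/s.
2–5 s: v starts -2 cm/s; Δx = -2·3 + ½·-3·3² = -19.5 cm; v ends -11 cm/s.
5–11 s: v starts -11 cm/s; Δx = -11·6 + ½·3·6² = -12 cm; v ends 7 cm/s.
x(11) = -2 + Σ Δx = -36 cm.

-36 cm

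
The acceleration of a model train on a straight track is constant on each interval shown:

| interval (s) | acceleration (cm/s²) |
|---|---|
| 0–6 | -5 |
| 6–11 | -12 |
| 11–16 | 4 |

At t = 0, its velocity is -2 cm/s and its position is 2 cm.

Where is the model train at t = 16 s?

On each constant-a segment, Δv = aΔt and Δx = v₀Δt + ½aΔt²; chain segment to segment.
0–6 s: v starts -2 cm/s; Δx = -2·6 + ½·-5·6² = -102 cm; v ends -32 cm/s.
6–11 s: v starts -32 cm/s; Δx = -32·5 + ½·-12·5² = -310 cm; v ends -92 cm/s.
11–16 s: v starts -92 cm/s; Δx = -92·5 + ½·4·5² = -410 cm; v ends -72 cm/s.
x(16) = 2 + Σ Δx = -820 cm.

-820 cm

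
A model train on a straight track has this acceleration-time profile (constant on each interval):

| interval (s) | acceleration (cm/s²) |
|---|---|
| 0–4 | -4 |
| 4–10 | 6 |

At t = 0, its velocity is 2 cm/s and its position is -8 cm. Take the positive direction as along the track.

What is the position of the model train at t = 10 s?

-8 cm

On each constant-a segment, Δv = aΔt and Δx = v₀Δt + ½aΔt²; chain segment to segment.
0–4 s: v starts 2 cm/s; Δx = 2·4 + ½·-4·4² = -24 cm; v ends -14 cm/s.
4–10 s: v starts -14 cm/s; Δx = -14·6 + ½·6·6² = 24 cm; v ends 22 cm/s.
x(10) = -8 + Σ Δx = -8 cm.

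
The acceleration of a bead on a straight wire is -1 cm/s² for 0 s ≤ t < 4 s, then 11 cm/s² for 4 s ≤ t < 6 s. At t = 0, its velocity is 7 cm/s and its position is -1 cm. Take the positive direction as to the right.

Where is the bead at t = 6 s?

47 cm

On each constant-a segment, Δv = aΔt and Δx = v₀Δt + ½aΔt²; chain segment to segment.
0–4 s: v starts 7 cm/s; Δx = 7·4 + ½·-1·4² = 20 cm; v ends 3 cm/s.
4–6 s: v starts 3 cm/s; Δx = 3·2 + ½·11·2² = 28 cm; v ends 25 cm/s.
x(6) = -1 + Σ Δx = 47 cm.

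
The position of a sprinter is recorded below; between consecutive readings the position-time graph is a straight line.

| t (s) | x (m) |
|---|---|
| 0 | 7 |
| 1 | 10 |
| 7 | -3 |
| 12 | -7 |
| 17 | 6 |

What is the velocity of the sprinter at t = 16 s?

2.6 m/s

Velocity is the slope of the x-t graph on 12–17 s: (6 − -7)/(17 − 12) = 2.6 m/s.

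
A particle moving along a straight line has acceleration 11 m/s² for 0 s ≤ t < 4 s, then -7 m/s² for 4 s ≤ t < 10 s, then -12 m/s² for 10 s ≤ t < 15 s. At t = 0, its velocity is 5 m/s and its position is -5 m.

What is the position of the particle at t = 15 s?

156 m

On each constant-a segment, Δv = aΔt and Δx = v₀Δt + ½aΔt²; chain segment to segment.
0–4 s: v starts 5 m/s; Δx = 5·4 + ½·11·4² = 108 m; v ends 49 m/s.
4–10 s: v starts 49 m/s; Δx = 49·6 + ½·-7·6² = 168 m; v ends 7 m/s.
10–15 s: v starts 7 m/s; Δx = 7·5 + ½·-12·5² = -115 m; v ends -53 m/s.
x(15) = -5 + Σ Δx = 156 m.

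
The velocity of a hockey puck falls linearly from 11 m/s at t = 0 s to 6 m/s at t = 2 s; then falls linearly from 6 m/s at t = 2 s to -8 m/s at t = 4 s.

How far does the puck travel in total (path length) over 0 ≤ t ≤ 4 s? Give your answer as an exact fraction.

169/7 m

Total distance travelled is ∫|v| dt — sum the magnitudes of each area piece.
0–2 s: |½(11 + 6)(2)| = 17 m
2–4 s: v = 0 at t = 20/7 s; triangle areas 18/7 + 32/7 = 50/7 m
Total distance = 169/7 m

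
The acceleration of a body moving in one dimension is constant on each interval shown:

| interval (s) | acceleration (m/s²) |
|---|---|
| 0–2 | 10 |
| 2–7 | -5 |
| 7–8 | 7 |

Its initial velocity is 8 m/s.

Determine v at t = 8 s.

Δv equals the area under the a-t graph; then v = v₀ + Δv.
0–2 s: 10 × 2 = 20 m/s
2–7 s: -5 × 5 = -25 m/s
7–8 s: 7 × 1 = 7 m/s
Δv = 2 m/s, so v(8) = 8 + (2) = 10 m/s.

10 m/s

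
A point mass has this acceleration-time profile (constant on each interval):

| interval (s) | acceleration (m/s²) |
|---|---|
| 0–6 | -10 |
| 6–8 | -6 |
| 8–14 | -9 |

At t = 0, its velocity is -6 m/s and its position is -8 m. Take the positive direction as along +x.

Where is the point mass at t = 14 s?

-998 m

On each constant-a segment, Δv = aΔt and Δx = v₀Δt + ½aΔt²; chain segment to segment.
0–6 s: v starts -6 m/s; Δx = -6·6 + ½·-10·6² = -216 m; v ends -66 m/s.
6–8 s: v starts -66 m/s; Δx = -66·2 + ½·-6·2² = -144 m; v ends -78 m/s.
8–14 s: v starts -78 m/s; Δx = -78·6 + ½·-9·6² = -630 m; v ends -132 m/s.
x(14) = -8 + Σ Δx = -998 m.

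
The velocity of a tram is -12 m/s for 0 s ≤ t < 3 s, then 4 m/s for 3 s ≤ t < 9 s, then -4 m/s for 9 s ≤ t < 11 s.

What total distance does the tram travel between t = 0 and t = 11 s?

68 m

Distance (not displacement) is the total path length: add the absolute areas under v-t.
0–3 s: |-12| × 3 = 36 m
3–9 s: |4| × 6 = 24 m
9–11 s: |-4| × 2 = 8 m
Total distance = 68 m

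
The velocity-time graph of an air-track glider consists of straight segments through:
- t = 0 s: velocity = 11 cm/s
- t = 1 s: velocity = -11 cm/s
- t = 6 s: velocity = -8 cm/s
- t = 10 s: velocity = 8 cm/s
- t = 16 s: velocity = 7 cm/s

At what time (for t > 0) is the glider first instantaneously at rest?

t = 0.5 s

v changes sign on 0–1 s (from 11 to -11); the graph is linear there, so v = 0 at t = 0 + (-11)·(1 − 0)/(-11 − 11) = 0.5 s.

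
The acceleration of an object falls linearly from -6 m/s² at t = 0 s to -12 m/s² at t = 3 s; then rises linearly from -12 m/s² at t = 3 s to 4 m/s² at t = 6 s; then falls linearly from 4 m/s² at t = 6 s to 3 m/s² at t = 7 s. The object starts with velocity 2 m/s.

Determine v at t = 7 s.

Δv equals the area under the a-t graph; then v = v₀ + Δv.
0–3 s: ½(-6 + -12)(3) = -27 m/s
3–6 s: ½(-12 + 4)(3) = -12 m/s
6–7 s: ½(4 + 3)(1) = 3.5 m/s
Δv = -35.5 m/s, so v(7) = 2 + (-35.5) = -33.5 m/s.

-33.5 m/s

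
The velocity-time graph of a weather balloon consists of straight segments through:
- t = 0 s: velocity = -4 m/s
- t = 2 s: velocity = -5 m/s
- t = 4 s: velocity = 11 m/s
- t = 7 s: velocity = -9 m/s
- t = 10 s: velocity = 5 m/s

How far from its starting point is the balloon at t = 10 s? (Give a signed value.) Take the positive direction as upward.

-6 m

Displacement is the signed area under the v-t curve.
0–2 s: ½(-4 + -5)(2) = -9 m
2–4 s: ½(-5 + 11)(2) = 6 m
4–7 s: ½(11 + -9)(3) = 3 m
7–10 s: ½(-9 + 5)(3) = -6 m
Net displacement = -6 m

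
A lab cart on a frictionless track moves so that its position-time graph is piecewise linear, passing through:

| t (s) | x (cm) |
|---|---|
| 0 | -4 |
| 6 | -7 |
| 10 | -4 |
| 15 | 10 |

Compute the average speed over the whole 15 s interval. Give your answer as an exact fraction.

Average speed = (total path length)/(elapsed time); on a piecewise-linear x-t graph the path length is Σ|Δx|.
0–6 s: |Δx| = |-7 − -4| = 3 cm
6–10 s: |Δx| = |-4 − -7| = 3 cm
10–15 s: |Δx| = |10 − -4| = 14 cm
Total path = 20 cm; average speed = 20/15 = 4/3 cm/s.

4/3 cm/s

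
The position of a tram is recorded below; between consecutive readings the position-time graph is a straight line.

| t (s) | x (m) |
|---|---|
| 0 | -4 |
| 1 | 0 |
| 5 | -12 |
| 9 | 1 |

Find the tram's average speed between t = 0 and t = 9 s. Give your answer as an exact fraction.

Average speed = (total path length)/(elapsed time); on a piecewise-linear x-t graph the path length is Σ|Δx|.
0–1 s: |Δx| = |0 − -4| = 4 m
1–5 s: |Δx| = |-12 − 0| = 12 m
5–9 s: |Δx| = |1 − -12| = 13 m
Total path = 29 m; average speed = 29/9 = 29/9 m/s.

29/9 m/s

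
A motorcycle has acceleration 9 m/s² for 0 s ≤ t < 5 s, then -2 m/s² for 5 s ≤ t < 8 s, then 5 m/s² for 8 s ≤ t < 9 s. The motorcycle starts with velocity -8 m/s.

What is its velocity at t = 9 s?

Δv equals the area under the a-t graph; then v = v₀ + Δv.
0–5 s: 9 × 5 = 45 m/s
5–8 s: -2 × 3 = -6 m/s
8–9 s: 5 × 1 = 5 m/s
Δv = 44 m/s, so v(9) = -8 + (44) = 36 m/s.

36 m/s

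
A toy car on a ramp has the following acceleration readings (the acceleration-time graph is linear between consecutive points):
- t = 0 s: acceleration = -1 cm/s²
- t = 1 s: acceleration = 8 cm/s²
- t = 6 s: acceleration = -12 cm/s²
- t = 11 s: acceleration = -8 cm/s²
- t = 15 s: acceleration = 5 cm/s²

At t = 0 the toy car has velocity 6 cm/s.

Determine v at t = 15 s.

-56.5 cm/s

Δv equals the area under the a-t graph; then v = v₀ + Δv.
0–1 s: ½(-1 + 8)(1) = 3.5 cm/s
1–6 s: ½(8 + -12)(5) = -10 cm/s
6–11 s: ½(-12 + -8)(5) = -50 cm/s
11–15 s: ½(-8 + 5)(4) = -6 cm/s
Δv = -62.5 cm/s, so v(15) = 6 + (-62.5) = -56.5 cm/s.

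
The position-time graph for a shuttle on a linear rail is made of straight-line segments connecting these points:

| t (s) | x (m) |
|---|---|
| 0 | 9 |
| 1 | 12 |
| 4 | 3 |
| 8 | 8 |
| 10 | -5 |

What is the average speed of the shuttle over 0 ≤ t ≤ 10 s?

Average speed = (total path length)/(elapsed time); on a piecewise-linear x-t graph the path length is Σ|Δx|.
0–1 s: |Δx| = |12 − 9| = 3 m
1–4 s: |Δx| = |3 − 12| = 9 m
4–8 s: |Δx| = |8 − 3| = 5 m
8–10 s: |Δx| = |-5 − 8| = 13 m
Total path = 30 m; average speed = 30/10 = 3 m/s.

3 m/s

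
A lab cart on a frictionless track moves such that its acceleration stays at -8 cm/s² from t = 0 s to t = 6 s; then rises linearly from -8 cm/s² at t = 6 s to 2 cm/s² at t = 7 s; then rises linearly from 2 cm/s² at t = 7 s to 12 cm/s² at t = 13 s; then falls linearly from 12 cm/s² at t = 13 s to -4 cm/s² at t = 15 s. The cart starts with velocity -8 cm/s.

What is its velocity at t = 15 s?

Δv equals the area under the a-t graph; then v = v₀ + Δv.
0–6 s: -8 × 6 = -48 cm/s
6–7 s: ½(-8 + 2)(1) = -3 cm/s
7–13 s: ½(2 + 12)(6) = 42 cm/s
13–15 s: ½(12 + -4)(2) = 8 cm/s
Δv = -1 cm/s, so v(15) = -8 + (-1) = -9 cm/s.

-9 cm/s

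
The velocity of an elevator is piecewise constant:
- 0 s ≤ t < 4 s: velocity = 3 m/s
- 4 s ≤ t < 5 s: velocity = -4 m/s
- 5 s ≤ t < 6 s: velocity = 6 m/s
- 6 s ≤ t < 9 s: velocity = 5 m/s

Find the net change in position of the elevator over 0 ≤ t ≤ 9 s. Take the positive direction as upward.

Displacement is the signed area under the v-t curve.
0–4 s: 3 × 4 = 12 m
4–5 s: -4 × 1 = -4 m
5–6 s: 6 × 1 = 6 m
6–9 s: 5 × 3 = 15 m
Net displacement = 29 m

29 m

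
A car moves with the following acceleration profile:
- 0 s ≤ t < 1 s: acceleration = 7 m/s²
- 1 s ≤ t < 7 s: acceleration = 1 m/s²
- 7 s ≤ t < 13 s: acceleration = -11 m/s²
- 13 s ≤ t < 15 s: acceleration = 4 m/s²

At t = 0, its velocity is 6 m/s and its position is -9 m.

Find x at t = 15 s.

On each constant-a segment, Δv = aΔt and Δx = v₀Δt + ½aΔt²; chain segment to segment.
0–1 s: v starts 6 m/s; Δx = 6·1 + ½·7·1² = 9.5 m; v ends 13 m/s.
1–7 s: v starts 13 m/s; Δx = 13·6 + ½·1·6² = 96 m; v ends 19 m/s.
7–13 s: v starts 19 m/s; Δx = 19·6 + ½·-11·6² = -84 m; v ends -47 m/s.
13–15 s: v starts -47 m/s; Δx = -47·2 + ½·4·2² = -86 m; v ends -39 m/s.
x(15) = -9 + Σ Δx = -73.5 m.

-73.5 m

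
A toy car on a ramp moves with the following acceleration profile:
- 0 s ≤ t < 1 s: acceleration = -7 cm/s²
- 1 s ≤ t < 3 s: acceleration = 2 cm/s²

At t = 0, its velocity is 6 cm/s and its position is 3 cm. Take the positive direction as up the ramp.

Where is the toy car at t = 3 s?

7.5 cm

On each constant-a segment, Δv = aΔt and Δx = v₀Δt + ½aΔt²; chain segment to segment.
0–1 s: v starts 6 cm/s; Δx = 6·1 + ½·-7·1² = 2.5 cm; v ends -1 cm/s.
1–3 s: v starts -1 cm/s; Δx = -1·2 + ½·2·2² = 2 cm; v ends 3 cm/s.
x(3) = 3 + Σ Δx = 7.5 cm.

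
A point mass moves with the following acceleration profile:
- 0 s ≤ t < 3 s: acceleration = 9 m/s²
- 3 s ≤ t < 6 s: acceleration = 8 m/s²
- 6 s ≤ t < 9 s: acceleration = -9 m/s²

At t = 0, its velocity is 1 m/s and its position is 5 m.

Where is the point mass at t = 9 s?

On each constant-a segment, Δv = aΔt and Δx = v₀Δt + ½aΔt²; chain segment to segment.
0–3 s: v starts 1 m/s; Δx = 1·3 + ½·9·3² = 43.5 m; v ends 28 m/s.
3–6 s: v starts 28 m/s; Δx = 28·3 + ½·8·3² = 120 m; v ends 52 m/s.
6–9 s: v starts 52 m/s; Δx = 52·3 + ½·-9·3² = 115.5 m; v ends 25 m/s.
x(9) = 5 + Σ Δx = 284 m.

284 m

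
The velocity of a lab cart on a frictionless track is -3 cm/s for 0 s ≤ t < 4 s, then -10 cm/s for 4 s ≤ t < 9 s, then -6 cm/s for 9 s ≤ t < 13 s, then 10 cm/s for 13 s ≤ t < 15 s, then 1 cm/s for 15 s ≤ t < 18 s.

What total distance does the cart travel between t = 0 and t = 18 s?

109 cm

Total distance travelled is ∫|v| dt — sum the magnitudes of each area piece.
0–4 s: |-3| × 4 = 12 cm
4–9 s: |-10| × 5 = 50 cm
9–13 s: |-6| × 4 = 24 cm
13–15 s: |10| × 2 = 20 cm
15–18 s: |1| × 3 = 3 cm
Total distance = 109 cm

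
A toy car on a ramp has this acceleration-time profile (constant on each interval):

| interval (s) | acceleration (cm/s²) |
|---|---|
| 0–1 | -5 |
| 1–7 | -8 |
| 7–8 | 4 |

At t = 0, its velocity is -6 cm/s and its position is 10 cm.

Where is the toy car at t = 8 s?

-265.5 cm

On each constant-a segment, Δv = aΔt and Δx = v₀Δt + ½aΔt²; chain segment to segment.
0–1 s: v starts -6 cm/s; Δx = -6·1 + ½·-5·1² = -8.5 cm; v ends -11 cm/s.
1–7 s: v starts -11 cm/s; Δx = -11·6 + ½·-8·6² = -210 cm; v ends -59 cm/s.
7–8 s: v starts -59 cm/s; Δx = -59·1 + ½·4·1² = -57 cm; v ends -55 cm/s.
x(8) = 10 + Σ Δx = -265.5 cm.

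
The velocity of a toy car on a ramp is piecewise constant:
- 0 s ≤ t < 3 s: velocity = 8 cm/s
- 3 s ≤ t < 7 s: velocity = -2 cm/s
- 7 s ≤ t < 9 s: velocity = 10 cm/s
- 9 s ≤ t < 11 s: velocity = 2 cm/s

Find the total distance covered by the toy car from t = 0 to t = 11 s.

56 cm

Total distance travelled is ∫|v| dt — sum the magnitudes of each area piece.
0–3 s: |8| × 3 = 24 cm
3–7 s: |-2| × 4 = 8 cm
7–9 s: |10| × 2 = 20 cm
9–11 s: |2| × 2 = 4 cm
Total distance = 56 cm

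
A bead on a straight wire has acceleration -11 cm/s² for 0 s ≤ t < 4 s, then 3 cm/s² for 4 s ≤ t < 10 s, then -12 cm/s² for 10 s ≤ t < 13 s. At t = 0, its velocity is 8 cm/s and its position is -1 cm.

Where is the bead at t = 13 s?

On each constant-a segment, Δv = aΔt and Δx = v₀Δt + ½aΔt²; chain segment to segment.
0–4 s: v starts 8 cm/s; Δx = 8·4 + ½·-11·4² = -56 cm; v ends -36 cm/s.
4–10 s: v starts -36 cm/s; Δx = -36·6 + ½·3·6² = -162 cm; v ends -18 cm/s.
10–13 s: v starts -18 cm/s; Δx = -18·3 + ½·-12·3² = -108 cm; v ends -54 cm/s.
x(13) = -1 + Σ Δx = -327 cm.

-327 cm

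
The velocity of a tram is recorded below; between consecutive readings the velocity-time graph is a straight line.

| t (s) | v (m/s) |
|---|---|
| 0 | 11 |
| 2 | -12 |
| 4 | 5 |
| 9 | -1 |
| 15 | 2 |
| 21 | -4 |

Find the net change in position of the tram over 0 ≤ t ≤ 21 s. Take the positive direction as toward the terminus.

Displacement is the signed area under the v-t curve.
0–2 s: ½(11 + -12)(2) = -1 m
2–4 s: ½(-12 + 5)(2) = -7 m
4–9 s: ½(5 + -1)(5) = 10 m
9–15 s: ½(-1 + 2)(6) = 3 m
15–21 s: ½(2 + -4)(6) = -6 m
Net displacement = -1 m

-1 m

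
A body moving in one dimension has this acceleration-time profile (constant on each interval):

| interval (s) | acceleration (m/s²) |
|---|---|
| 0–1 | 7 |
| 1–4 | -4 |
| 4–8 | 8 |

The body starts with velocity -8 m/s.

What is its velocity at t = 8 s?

Δv equals the area under the a-t graph; then v = v₀ + Δv.
0–1 s: 7 × 1 = 7 m/s
1–4 s: -4 × 3 = -12 m/s
4–8 s: 8 × 4 = 32 m/s
Δv = 27 m/s, so v(8) = -8 + (27) = 19 m/s.

19 m/s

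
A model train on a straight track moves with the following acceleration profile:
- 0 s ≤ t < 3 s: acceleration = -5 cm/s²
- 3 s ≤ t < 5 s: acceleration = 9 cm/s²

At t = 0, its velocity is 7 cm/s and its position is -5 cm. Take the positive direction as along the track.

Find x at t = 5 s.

On each constant-a segment, Δv = aΔt and Δx = v₀Δt + ½aΔt²; chain segment to segment.
0–3 s: v starts 7 cm/s; Δx = 7·3 + ½·-5·3² = -1.5 cm; v ends -8 cm/s.
3–5 s: v starts -8 cm/s; Δx = -8·2 + ½·9·2² = 2 cm; v ends 10 cm/s.
x(5) = -5 + Σ Δx = -4.5 cm.

-4.5 cm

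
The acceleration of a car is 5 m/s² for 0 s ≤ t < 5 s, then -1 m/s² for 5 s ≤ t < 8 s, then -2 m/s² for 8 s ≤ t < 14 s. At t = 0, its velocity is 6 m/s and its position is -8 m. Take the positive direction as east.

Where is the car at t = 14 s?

305 m

On each constant-a segment, Δv = aΔt and Δx = v₀Δt + ½aΔt²; chain segment to segment.
0–5 s: v starts 6 m/s; Δx = 6·5 + ½·5·5² = 92.5 m; v ends 31 m/s.
5–8 s: v starts 31 m/s; Δx = 31·3 + ½·-1·3² = 88.5 m; v ends 28 m/s.
8–14 s: v starts 28 m/s; Δx = 28·6 + ½·-2·6² = 132 m; v ends 16 m/s.
x(14) = -8 + Σ Δx = 305 m.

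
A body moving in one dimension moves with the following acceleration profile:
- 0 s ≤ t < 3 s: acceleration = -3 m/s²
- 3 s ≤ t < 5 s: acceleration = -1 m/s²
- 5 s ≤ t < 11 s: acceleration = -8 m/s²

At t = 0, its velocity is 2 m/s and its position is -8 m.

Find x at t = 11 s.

On each constant-a segment, Δv = aΔt and Δx = v₀Δt + ½aΔt²; chain segment to segment.
0–3 s: v starts 2 m/s; Δx = 2·3 + ½·-3·3² = -7.5 m; v ends -7 m/s.
3–5 s: v starts -7 m/s; Δx = -7·2 + ½·-1·2² = -16 m; v ends -9 m/s.
5–11 s: v starts -9 m/s; Δx = -9·6 + ½·-8·6² = -198 m; v ends -57 m/s.
x(11) = -8 + Σ Δx = -229.5 m.

-229.5 m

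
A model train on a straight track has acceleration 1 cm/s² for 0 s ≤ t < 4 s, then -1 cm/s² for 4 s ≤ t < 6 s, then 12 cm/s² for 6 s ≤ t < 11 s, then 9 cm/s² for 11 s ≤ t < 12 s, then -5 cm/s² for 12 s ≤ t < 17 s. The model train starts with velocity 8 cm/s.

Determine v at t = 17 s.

54 cm/s

Δv equals the area under the a-t graph; then v = v₀ + Δv.
0–4 s: 1 × 4 = 4 cm/s
4–6 s: -1 × 2 = -2 cm/s
6–11 s: 12 × 5 = 60 cm/s
11–12 s: 9 × 1 = 9 cm/s
12–17 s: -5 × 5 = -25 cm/s
Δv = 46 cm/s, so v(17) = 8 + (46) = 54 cm/s.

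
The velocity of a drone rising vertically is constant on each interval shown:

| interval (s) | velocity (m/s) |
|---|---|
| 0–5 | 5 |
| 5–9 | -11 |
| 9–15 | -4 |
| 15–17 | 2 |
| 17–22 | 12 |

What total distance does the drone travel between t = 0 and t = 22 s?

Distance (not displacement) is the total path length: add the absolute areas under v-t.
0–5 s: |5| × 5 = 25 m
5–9 s: |-11| × 4 = 44 m
9–15 s: |-4| × 6 = 24 m
15–17 s: |2| × 2 = 4 m
17–22 s: |12| × 5 = 60 m
Total distance = 157 m

157 m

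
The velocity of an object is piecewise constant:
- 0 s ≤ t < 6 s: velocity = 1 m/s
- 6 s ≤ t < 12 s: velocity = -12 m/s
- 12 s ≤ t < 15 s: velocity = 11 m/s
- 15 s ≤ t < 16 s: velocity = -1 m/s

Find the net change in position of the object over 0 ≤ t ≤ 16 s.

Displacement is the signed area under the v-t curve.
0–6 s: 1 × 6 = 6 m
6–12 s: -12 × 6 = -72 m
12–15 s: 11 × 3 = 33 m
15–16 s: -1 × 1 = -1 m
Net displacement = -34 m

-34 m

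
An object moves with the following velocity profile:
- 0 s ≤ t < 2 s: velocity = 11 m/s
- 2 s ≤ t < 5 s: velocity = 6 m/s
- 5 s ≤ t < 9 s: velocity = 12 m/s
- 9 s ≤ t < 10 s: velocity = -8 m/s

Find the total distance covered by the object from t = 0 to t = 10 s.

96 m

Total distance travelled is ∫|v| dt — sum the magnitudes of each area piece.
0–2 s: |11| × 2 = 22 m
2–5 s: |6| × 3 = 18 m
5–9 s: |12| × 4 = 48 m
9–10 s: |-8| × 1 = 8 m
Total distance = 96 m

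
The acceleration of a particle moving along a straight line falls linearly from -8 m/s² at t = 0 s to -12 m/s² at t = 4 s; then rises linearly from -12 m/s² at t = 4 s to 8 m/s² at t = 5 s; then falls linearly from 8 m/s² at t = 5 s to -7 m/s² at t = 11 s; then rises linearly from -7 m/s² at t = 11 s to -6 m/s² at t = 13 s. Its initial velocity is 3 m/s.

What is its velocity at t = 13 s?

-49 m/s

Δv equals the area under the a-t graph; then v = v₀ + Δv.
0–4 s: ½(-8 + -12)(4) = -40 m/s
4–5 s: ½(-12 + 8)(1) = -2 m/s
5–11 s: ½(8 + -7)(6) = 3 m/s
11–13 s: ½(-7 + -6)(2) = -13 m/s
Δv = -52 m/s, so v(13) = 3 + (-52) = -49 m/s.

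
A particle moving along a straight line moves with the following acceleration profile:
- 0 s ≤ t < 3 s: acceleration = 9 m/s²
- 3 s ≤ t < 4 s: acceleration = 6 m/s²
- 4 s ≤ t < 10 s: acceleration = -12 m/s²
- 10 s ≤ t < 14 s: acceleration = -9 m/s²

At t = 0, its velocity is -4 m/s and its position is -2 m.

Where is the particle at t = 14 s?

On each constant-a segment, Δv = aΔt and Δx = v₀Δt + ½aΔt²; chain segment to segment.
0–3 s: v starts -4 m/s; Δx = -4·3 + ½·9·3² = 28.5 m; v ends 23 m/s.
3–4 s: v starts 23 m/s; Δx = 23·1 + ½·6·1² = 26 m; v ends 29 m/s.
4–10 s: v starts 29 m/s; Δx = 29·6 + ½·-12·6² = -42 m; v ends -43 m/s.
10–14 s: v starts -43 m/s; Δx = -43·4 + ½·-9·4² = -244 m; v ends -79 m/s.
x(14) = -2 + Σ Δx = -233.5 m.

-233.5 m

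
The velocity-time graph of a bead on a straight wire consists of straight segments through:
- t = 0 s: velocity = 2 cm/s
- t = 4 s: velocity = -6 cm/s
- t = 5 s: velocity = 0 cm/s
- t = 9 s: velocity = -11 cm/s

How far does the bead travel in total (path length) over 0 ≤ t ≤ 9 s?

Distance (not displacement) is the total path length: add the absolute areas under v-t.
0–4 s: v = 0 at t = 1 s; triangle areas 1 + 9 = 10 cm
4–5 s: |½(-6 + 0)(1)| = 3 cm
5–9 s: |½(0 + -11)(4)| = 22 cm
Total distance = 35 cm

35 cm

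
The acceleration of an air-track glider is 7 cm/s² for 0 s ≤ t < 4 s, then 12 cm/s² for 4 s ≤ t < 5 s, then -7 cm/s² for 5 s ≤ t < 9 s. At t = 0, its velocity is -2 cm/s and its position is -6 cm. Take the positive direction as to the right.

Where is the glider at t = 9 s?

On each constant-a segment, Δv = aΔt and Δx = v₀Δt + ½aΔt²; chain segment to segment.
0–4 s: v starts -2 cm/s; Δx = -2·4 + ½·7·4² = 48 cm; v ends 26 cm/s.
4–5 s: v starts 26 cm/s; Δx = 26·1 + ½·12·1² = 32 cm; v ends 38 cm/s.
5–9 s: v starts 38 cm/s; Δx = 38·4 + ½·-7·4² = 96 cm; v ends 10 cm/s.
x(9) = -6 + Σ Δx = 170 cm.

170 cm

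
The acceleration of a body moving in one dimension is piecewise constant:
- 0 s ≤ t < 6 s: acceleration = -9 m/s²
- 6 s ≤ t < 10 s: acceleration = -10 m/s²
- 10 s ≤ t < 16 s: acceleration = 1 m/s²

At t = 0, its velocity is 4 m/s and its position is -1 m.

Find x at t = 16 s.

-941 m

On each constant-a segment, Δv = aΔt and Δx = v₀Δt + ½aΔt²; chain segment to segment.
0–6 s: v starts 4 m/s; Δx = 4·6 + ½·-9·6² = -138 m; v ends -50 m/s.
6–10 s: v starts -50 m/s; Δx = -50·4 + ½·-10·4² = -280 m; v ends -90 m/s.
10–16 s: v starts -90 m/s; Δx = -90·6 + ½·1·6² = -522 m; v ends -84 m/s.
x(16) = -1 + Σ Δx = -941 m.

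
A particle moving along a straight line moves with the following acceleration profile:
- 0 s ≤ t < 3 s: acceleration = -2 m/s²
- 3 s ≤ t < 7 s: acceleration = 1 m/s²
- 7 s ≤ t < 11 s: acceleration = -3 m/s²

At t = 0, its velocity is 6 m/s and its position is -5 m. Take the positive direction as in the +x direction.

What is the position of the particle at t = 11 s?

On each constant-a segment, Δv = aΔt and Δx = v₀Δt + ½aΔt²; chain segment to segment.
0–3 s: v starts 6 m/s; Δx = 6·3 + ½·-2·3² = 9 m; v ends 0 m/s.
3–7 s: v starts 0 m/s; Δx = 0·4 + ½·1·4² = 8 m; v ends 4 m/s.
7–11 s: v starts 4 m/s; Δx = 4·4 + ½·-3·4² = -8 m; v ends -8 m/s.
x(11) = -5 + Σ Δx = 4 m.

4 m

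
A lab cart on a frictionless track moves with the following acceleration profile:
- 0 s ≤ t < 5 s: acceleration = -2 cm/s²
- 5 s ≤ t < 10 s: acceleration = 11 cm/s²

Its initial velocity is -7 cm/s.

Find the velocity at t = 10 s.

38 cm/s

Δv equals the area under the a-t graph; then v = v₀ + Δv.
0–5 s: -2 × 5 = -10 cm/s
5–10 s: 11 × 5 = 55 cm/s
Δv = 45 cm/s, so v(10) = -7 + (45) = 38 cm/s.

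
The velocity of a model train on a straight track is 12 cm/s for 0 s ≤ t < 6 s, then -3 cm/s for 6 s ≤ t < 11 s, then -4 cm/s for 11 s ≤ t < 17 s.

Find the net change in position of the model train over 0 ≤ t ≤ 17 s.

Displacement is the signed area under the v-t curve.
0–6 s: 12 × 6 = 72 cm
6–11 s: -3 × 5 = -15 cm
11–17 s: -4 × 6 = -24 cm
Net displacement = 33 cm

33 cm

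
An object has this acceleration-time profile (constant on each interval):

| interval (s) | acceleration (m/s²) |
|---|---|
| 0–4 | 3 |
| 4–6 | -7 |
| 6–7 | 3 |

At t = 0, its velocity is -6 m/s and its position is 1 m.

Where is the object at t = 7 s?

-7.5 m

On each constant-a segment, Δv = aΔt and Δx = v₀Δt + ½aΔt²; chain segment to segment.
0–4 s: v starts -6 m/s; Δx = -6·4 + ½·3·4² = 0 m; v ends 6 m/s.
4–6 s: v starts 6 m/s; Δx = 6·2 + ½·-7·2² = -2 m; v ends -8 m/s.
6–7 s: v starts -8 m/s; Δx = -8·1 + ½·3·1² = -6.5 m; v ends -5 m/s.
x(7) = 1 + Σ Δx = -7.5 m.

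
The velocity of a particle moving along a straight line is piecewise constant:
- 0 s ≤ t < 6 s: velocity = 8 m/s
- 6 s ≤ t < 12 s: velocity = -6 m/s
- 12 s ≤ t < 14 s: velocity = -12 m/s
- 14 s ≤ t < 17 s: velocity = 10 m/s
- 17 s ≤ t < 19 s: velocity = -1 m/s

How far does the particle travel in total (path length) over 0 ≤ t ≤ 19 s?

140 m

Distance (not displacement) is the total path length: add the absolute areas under v-t.
0–6 s: |8| × 6 = 48 m
6–12 s: |-6| × 6 = 36 m
12–14 s: |-12| × 2 = 24 m
14–17 s: |10| × 3 = 30 m
17–19 s: |-1| × 2 = 2 m
Total distance = 140 m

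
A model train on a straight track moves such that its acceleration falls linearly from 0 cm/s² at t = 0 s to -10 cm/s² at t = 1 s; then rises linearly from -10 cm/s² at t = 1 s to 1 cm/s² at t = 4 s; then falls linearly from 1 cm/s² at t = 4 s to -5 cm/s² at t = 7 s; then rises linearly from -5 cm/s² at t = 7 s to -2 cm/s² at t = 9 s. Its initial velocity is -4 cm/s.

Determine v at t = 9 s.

Δv equals the area under the a-t graph; then v = v₀ + Δv.
0–1 s: ½(0 + -10)(1) = -5 cm/s
1–4 s: ½(-10 + 1)(3) = -13.5 cm/s
4–7 s: ½(1 + -5)(3) = -6 cm/s
7–9 s: ½(-5 + -2)(2) = -7 cm/s
Δv = -31.5 cm/s, so v(9) = -4 + (-31.5) = -35.5 cm/s.

-35.5 cm/s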